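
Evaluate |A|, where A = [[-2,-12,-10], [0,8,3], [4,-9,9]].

Expand along row 2:
  + 8 · |-2 -10; 4 9| = 8·(-18 − (-40)) = 176
  − 3 · |-2 -12; 4 -9| = −3·(18 − (-48)) = -198
Sum: (176) + (-198) = -22

-22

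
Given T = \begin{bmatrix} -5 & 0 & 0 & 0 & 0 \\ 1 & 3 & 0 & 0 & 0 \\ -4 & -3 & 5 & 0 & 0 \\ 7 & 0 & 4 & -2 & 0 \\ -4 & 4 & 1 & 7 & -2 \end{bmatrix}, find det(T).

T is lower triangular, so det(T) is the product of the diagonal entries:
det = (-5) · (3) · (5) · (-2) · (-2) = -300

The determinant is -300.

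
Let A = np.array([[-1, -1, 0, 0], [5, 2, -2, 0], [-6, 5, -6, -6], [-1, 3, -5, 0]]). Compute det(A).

|A| = -138

Expand along column 4 (it has 3 zeros):
  − (-6) · M_34   where M_34 = det([-1 -1 0; 5 2 -2; -1 3 -5]) = -23
det = (-1)·(-6)·(-23) = -138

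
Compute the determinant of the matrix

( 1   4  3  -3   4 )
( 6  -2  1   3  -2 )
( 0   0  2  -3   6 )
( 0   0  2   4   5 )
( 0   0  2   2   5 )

The determinant is 104.

The matrix is block upper-triangular with a 2×2 block and a 3×3 block on the diagonal, so its determinant equals the product of the determinants of the diagonal blocks.
det of the 2×2 block = -26
det of the 3×3 block = -4
det = (-26)·(-4) = 104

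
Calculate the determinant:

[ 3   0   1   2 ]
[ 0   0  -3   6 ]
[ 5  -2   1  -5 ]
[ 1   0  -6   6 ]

132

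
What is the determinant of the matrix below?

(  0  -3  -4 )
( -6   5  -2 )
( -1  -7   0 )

-194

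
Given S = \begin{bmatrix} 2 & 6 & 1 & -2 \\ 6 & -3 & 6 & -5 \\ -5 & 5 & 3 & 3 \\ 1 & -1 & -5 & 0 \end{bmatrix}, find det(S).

Expand along row 4 (it has 1 zero):
  − (1) · M_41   where M_41 = det([6 1 -2; -3 6 -5; 5 3 3]) = 260
  + (-1) · M_42   where M_42 = det([2 1 -2; 6 6 -5; -5 3 3]) = -23
  − (-5) · M_43   where M_43 = det([2 6 -2; 6 -3 -5; -5 5 3]) = 44
det = (-1)·(1)·(260) + (+1)·(-1)·(-23) + (-1)·(-5)·(44) = -17

-17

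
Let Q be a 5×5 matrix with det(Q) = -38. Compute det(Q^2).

det(Q^2) = (det Q)^2 = (-38)^2 = 1444

The determinant is 1444.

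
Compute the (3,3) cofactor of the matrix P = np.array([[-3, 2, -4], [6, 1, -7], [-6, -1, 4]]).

Delete row 3 and column 3; the remaining 2×2 submatrix is [-3 2; 6 1].
Its determinant is (-3)·1 − 2·6 = -15.
The cofactor carries sign (−1)^(3+3) = +1, so C_{3,3} = +(-15) = -15.

-15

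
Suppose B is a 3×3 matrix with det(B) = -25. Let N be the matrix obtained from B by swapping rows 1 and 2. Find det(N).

Swapping two rows multiplies the determinant by −1.
det(N) = (-1)·(-25) = 25

The determinant is 25.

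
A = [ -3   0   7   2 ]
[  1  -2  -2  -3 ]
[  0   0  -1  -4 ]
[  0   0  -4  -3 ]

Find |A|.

det(A) = -78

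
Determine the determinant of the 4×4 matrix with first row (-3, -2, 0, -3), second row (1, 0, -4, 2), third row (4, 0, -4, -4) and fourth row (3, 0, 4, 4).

Expand along column 2 (it has 3 zeros):
  − (-2) · M_12   where M_12 = det([1 -4 2; 4 -4 -4; 3 4 4]) = 168
det = (-1)·(-2)·(168) = 336

The determinant is 336.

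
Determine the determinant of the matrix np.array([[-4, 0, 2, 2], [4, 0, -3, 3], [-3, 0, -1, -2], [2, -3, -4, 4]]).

Expand along column 2 (it has 3 zeros):
  + (-3) · M_42   where M_42 = det([-4 2 2; 4 -3 3; -3 -1 -2]) = -64
det = (+1)·(-3)·(-64) = 192

The determinant is 192.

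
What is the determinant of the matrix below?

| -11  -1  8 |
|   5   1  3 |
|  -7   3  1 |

Expand along row 1:
  + (-11) · |1 3; 3 1| = (-11)·(1 − 9) = 88
  − (-1) · |5 3; -7 1| = −(-1)·(5 − (-21)) = 26
  + 8 · |5 1; -7 3| = 8·(15 − (-7)) = 176
Sum: (88) + (26) + (176) = 290

290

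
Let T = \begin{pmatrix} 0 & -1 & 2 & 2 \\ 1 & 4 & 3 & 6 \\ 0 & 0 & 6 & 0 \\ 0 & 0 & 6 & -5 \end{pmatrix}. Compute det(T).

T is block upper-triangular with a 2×2 block and a 2×2 block on the diagonal, so its determinant equals the product of the determinants of the diagonal blocks.
det of the 2×2 block = 1
det of the 2×2 block = -30
det = (1)·(-30) = -30

|T| = -30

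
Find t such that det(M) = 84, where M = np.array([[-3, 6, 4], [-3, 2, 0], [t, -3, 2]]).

-3

Expanding along the row containing t, det(M) is linear in t: det(M) = (-8)·t + (60).
Set (-8)·t + (60) = 84  ⇒  (-8)·t = 24  ⇒  t = -3.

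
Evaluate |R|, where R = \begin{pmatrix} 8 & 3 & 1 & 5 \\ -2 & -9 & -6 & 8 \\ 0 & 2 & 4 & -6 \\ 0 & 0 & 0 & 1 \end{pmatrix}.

-172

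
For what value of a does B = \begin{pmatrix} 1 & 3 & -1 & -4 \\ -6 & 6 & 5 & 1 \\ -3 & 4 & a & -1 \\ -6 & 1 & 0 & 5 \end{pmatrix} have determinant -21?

Expanding along the row containing a, det(B) is linear in a: det(B) = (-19)·a + (-21).
Set (-19)·a + (-21) = -21  ⇒  (-19)·a = 0  ⇒  a = 0.

0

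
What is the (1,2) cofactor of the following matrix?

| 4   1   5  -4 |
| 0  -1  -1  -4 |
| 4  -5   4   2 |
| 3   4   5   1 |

34

Delete row 1 and column 2; the remaining 3×3 submatrix is [0 -1 -4; 4 4 2; 3 5 1].
Its determinant is -34.
The cofactor carries sign (−1)^(1+2) = −1, so C_{1,2} = −(-34) = 34.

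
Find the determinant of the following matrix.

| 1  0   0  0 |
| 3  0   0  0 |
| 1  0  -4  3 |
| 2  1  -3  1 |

Expand along row 1 (it has 3 zeros):
  + (1) · M_11   where M_11 = det([0 0 0; 0 -4 3; 1 -3 1]) = 0
det = (+1)·(1)·(0) = 0

0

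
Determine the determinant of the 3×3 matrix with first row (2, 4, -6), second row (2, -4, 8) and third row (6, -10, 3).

Expand along column 1:
  + 2 · |-4 8; -10 3| = 2·(-12 − (-80)) = 136
  − 2 · |4 -6; -10 3| = −2·(12 − 60) = 96
  + 6 · |4 -6; -4 8| = 6·(32 − 24) = 48
Sum: (136) + (96) + (48) = 280

280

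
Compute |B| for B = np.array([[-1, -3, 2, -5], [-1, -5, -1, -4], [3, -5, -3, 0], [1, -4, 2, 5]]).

470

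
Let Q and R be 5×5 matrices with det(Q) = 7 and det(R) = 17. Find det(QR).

det(QR) = det(Q)·det(R) = (7)·(17) = 119

|QR| = 119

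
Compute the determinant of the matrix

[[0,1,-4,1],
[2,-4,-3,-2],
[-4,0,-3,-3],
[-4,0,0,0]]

Expand along row 4 (it has 3 zeros):
  − (-4) · M_41   where M_41 = det([1 -4 1; -4 -3 -2; 0 -3 -3]) = 63
det = (-1)·(-4)·(63) = 252

252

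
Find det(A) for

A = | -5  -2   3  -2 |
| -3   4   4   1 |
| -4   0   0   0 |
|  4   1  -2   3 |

Expand along row 3 (it has 3 zeros):
  + (-4) · M_31   where M_31 = det([-2 3 -2; 4 4 1; 1 -2 3]) = -37
det = (+1)·(-4)·(-37) = 148

|A| = 148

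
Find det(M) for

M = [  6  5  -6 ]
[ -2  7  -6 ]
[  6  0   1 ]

|M| = 124

Expand along column 2:
  − 5 · |-2 -6; 6 1| = −5·(-2 − (-36)) = -170
  + 7 · |6 -6; 6 1| = 7·(6 − (-36)) = 294
Sum: (-170) + (294) = 124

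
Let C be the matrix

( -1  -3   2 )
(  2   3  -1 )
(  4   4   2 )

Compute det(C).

Expand along column 1:
  + (-1) · |3 -1; 4 2| = (-1)·(6 − (-4)) = -10
  − 2 · |-3 2; 4 2| = −2·(-6 − 8) = 28
  + 4 · |-3 2; 3 -1| = 4·(3 − 6) = -12
Sum: (-10) + (28) + (-12) = 6

The determinant is 6.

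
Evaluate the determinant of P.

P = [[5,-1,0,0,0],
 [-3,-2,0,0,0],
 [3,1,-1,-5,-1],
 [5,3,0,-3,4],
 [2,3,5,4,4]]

det(P) = 1131

P is block lower-triangular with a 2×2 block and a 3×3 block on the diagonal, so its determinant equals the product of the determinants of the diagonal blocks.
det of the 2×2 block = -13
det of the 3×3 block = -87
det = (-13)·(-87) = 1131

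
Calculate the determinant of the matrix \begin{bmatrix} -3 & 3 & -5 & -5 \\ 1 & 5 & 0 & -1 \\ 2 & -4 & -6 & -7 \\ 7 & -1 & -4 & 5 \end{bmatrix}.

The determinant is 2116.

Expand along row 2 (it has 1 zero):
  − (1) · M_21   where M_21 = det([3 -5 -5; -4 -6 -7; -1 -4 5]) = -359
  + (5) · M_22   where M_22 = det([-3 -5 -5; 2 -6 -7; 7 -4 5]) = 299
  + (-1) · M_24   where M_24 = det([-3 3 -5; 2 -4 -6; 7 -1 -4]) = -262
det = (-1)·(1)·(-359) + (+1)·(5)·(299) + (+1)·(-1)·(-262) = 2116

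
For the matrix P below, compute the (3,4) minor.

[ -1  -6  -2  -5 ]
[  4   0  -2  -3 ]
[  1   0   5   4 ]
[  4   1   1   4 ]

The minor is 62.

Delete row 3 and column 4; the remaining 3×3 submatrix is [-1 -6 -2; 4 0 -2; 4 1 1].
Its determinant is 62.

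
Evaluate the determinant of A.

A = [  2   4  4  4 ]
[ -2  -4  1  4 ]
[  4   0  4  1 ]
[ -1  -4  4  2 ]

Expand along row 3 (it has 1 zero):
  + (4) · M_31   where M_31 = det([4 4 4; -4 1 4; -4 4 2]) = -136
  + (4) · M_33   where M_33 = det([2 4 4; -2 -4 4; -1 -4 2]) = 32
  − (1) · M_34   where M_34 = det([2 4 4; -2 -4 1; -1 -4 4]) = 20
det = (+1)·(4)·(-136) + (+1)·(4)·(32) + (-1)·(1)·(20) = -436

The determinant is -436.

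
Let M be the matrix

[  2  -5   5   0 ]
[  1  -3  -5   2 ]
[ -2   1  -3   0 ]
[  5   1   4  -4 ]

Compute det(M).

|M| = 276

Expand along column 4 (it has 2 zeros):
  + (2) · M_24   where M_24 = det([2 -5 5; -2 1 -3; 5 1 4]) = 14
  + (-4) · M_44   where M_44 = det([2 -5 5; 1 -3 -5; -2 1 -3]) = -62
det = (+1)·(2)·(14) + (+1)·(-4)·(-62) = 276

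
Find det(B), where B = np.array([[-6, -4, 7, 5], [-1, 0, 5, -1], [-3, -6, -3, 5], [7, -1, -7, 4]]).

Expand along row 2 (it has 1 zero):
  − (-1) · M_21   where M_21 = det([-4 7 5; -6 -3 5; -1 -7 4]) = 236
  − (5) · M_23   where M_23 = det([-6 -4 5; -3 -6 5; 7 -1 4]) = 151
  + (-1) · M_24   where M_24 = det([-6 -4 7; -3 -6 -3; 7 -1 -7]) = 249
det = (-1)·(-1)·(236) + (-1)·(5)·(151) + (+1)·(-1)·(249) = -768

-768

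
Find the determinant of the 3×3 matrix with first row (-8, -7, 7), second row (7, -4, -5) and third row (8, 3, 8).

Expand along row 1:
  + (-8) · |-4 -5; 3 8| = (-8)·(-32 − (-15)) = 136
  − (-7) · |7 -5; 8 8| = −(-7)·(56 − (-40)) = 672
  + 7 · |7 -4; 8 3| = 7·(21 − (-32)) = 371
Sum: (136) + (672) + (371) = 1179

The determinant is 1179.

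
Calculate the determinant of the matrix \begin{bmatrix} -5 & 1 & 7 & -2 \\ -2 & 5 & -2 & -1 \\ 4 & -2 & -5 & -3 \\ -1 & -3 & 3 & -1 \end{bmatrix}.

175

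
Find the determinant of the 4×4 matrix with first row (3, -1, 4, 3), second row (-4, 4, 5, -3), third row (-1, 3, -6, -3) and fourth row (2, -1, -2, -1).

Expand along row 1:
  + (3) · M_11   where M_11 = det([4 5 -3; 3 -6 -3; -1 -2 -1]) = 66
  − (-1) · M_12   where M_12 = det([-4 5 -3; -1 -6 -3; 2 -2 -1]) = -77
  + (4) · M_13   where M_13 = det([-4 4 -3; -1 3 -3; 2 -1 -1]) = 11
  − (3) · M_14   where M_14 = det([-4 4 5; -1 3 -6; 2 -1 -2]) = -33
det = (+1)·(3)·(66) + (-1)·(-1)·(-77) + (+1)·(4)·(11) + (-1)·(3)·(-33) = 264

The determinant is 264.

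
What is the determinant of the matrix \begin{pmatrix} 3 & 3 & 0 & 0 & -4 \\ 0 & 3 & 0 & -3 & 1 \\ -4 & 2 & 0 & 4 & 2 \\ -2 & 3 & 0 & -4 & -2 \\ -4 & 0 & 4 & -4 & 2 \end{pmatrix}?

-2088

Expand along column 3 (it has 4 zeros):
  + (4) · M_53   where M_53 = det([3 3 0 -4; 0 3 -3 1; -4 2 4 2; -2 3 -4 -2]) = -522
det = (+1)·(4)·(-522) = -2088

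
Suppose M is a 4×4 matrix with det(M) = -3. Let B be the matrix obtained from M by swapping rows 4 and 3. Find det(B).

Swapping two rows multiplies the determinant by −1.
det(B) = (-1)·(-3) = 3

|B| = 3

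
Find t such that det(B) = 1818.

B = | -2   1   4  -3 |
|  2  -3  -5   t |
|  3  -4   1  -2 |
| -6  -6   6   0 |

Expanding along the row containing t, det(B) is linear in t: det(B) = (-156)·t + (726).
Set (-156)·t + (726) = 1818  ⇒  (-156)·t = 1092  ⇒  t = -7.

t = -7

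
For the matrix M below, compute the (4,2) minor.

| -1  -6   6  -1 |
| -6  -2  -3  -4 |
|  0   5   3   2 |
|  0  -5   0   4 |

84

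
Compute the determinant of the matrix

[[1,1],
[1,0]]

The determinant is -1.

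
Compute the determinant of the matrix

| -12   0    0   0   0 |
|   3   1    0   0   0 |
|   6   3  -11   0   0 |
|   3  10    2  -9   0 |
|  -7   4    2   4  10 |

-11880

The matrix is lower triangular, so the determinant is the product of the diagonal entries:
det = (-12) · (1) · (-11) · (-9) · (10) = -11880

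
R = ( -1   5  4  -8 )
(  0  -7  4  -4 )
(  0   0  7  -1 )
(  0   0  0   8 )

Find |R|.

R is upper triangular, so det(R) is the product of the diagonal entries:
det = (-1) · (-7) · (7) · (8) = 392

The determinant is 392.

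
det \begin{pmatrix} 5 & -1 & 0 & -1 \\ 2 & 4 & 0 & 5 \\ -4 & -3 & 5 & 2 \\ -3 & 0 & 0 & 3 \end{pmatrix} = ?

Expand along column 3 (it has 3 zeros):
  + (5) · M_33   where M_33 = det([5 -1 -1; 2 4 5; -3 0 3]) = 69
det = (+1)·(5)·(69) = 345

345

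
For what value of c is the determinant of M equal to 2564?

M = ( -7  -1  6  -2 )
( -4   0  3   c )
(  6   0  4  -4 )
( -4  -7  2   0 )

Expanding along the row containing c, det(M) is linear in c: det(M) = (-420)·c + (-376).
Set (-420)·c + (-376) = 2564  ⇒  (-420)·c = 2940  ⇒  c = -7.

c = -7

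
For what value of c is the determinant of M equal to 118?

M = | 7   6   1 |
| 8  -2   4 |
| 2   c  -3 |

6

Expanding along the row containing c, det(M) is linear in c: det(M) = (-20)·c + (238).
Set (-20)·c + (238) = 118  ⇒  (-20)·c = -120  ⇒  c = 6.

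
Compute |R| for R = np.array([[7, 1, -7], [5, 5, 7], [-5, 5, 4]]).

-510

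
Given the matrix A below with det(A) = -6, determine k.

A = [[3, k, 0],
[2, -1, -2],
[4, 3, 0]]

Expanding along the row containing k, det(A) is linear in k: det(A) = (-8)·k + (18).
Set (-8)·k + (18) = -6  ⇒  (-8)·k = -24  ⇒  k = 3.

k = 3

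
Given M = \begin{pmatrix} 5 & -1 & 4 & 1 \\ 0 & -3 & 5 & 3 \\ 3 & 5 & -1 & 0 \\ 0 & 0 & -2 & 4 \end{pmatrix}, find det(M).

Expand along row 4 (it has 2 zeros):
  − (-2) · M_43   where M_43 = det([5 -1 1; 0 -3 3; 3 5 0]) = -75
  + (4) · M_44   where M_44 = det([5 -1 4; 0 -3 5; 3 5 -1]) = -89
det = (-1)·(-2)·(-75) + (+1)·(4)·(-89) = -506

det(M) = -506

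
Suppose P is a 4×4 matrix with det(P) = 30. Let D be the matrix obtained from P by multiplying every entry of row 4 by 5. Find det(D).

Scaling one row by 5 multiplies the determinant by 5.
det(D) = (5)·(30) = 150

|D| = 150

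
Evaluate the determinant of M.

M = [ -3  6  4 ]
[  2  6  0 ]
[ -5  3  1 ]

|M| = 114

Expand along row 2:
  − 2 · |6 4; 3 1| = −2·(6 − 12) = 12
  + 6 · |-3 4; -5 1| = 6·(-3 − (-20)) = 102
Sum: (12) + (102) = 114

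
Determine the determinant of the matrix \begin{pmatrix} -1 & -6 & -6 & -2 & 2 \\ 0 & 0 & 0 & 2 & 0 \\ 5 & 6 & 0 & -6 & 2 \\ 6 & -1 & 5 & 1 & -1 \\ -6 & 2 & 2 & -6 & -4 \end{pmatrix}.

-1224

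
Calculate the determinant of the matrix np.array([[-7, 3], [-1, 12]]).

det = (-7)·12 − 3·(-1) = -84 − (-3) = -81

-81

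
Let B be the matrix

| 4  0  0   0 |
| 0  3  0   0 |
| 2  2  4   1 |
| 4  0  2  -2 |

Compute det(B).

B is block lower-triangular with a 2×2 block and a 2×2 block on the diagonal, so its determinant equals the product of the determinants of the diagonal blocks.
det of the 2×2 block = 12
det of the 2×2 block = -10
det = (12)·(-10) = -120

-120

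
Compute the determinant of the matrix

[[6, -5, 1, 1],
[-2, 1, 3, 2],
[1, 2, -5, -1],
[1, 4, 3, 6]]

Expand along row 1:
  + (6) · M_11   where M_11 = det([1 3 2; 2 -5 -1; 4 3 6]) = -23
  − (-5) · M_12   where M_12 = det([-2 3 2; 1 -5 -1; 1 3 6]) = 49
  + (1) · M_13   where M_13 = det([-2 1 2; 1 2 -1; 1 4 6]) = -35
  − (1) · M_14   where M_14 = det([-2 1 3; 1 2 -5; 1 4 3]) = -54
det = (+1)·(6)·(-23) + (-1)·(-5)·(49) + (+1)·(1)·(-35) + (-1)·(1)·(-54) = 126

126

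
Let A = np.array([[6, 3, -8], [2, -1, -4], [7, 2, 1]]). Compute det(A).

Expand along row 1:
  + 6 · |-1 -4; 2 1| = 6·(-1 − (-8)) = 42
  − 3 · |2 -4; 7 1| = −3·(2 − (-28)) = -90
  + (-8) · |2 -1; 7 2| = (-8)·(4 − (-7)) = -88
Sum: (42) + (-90) + (-88) = -136

-136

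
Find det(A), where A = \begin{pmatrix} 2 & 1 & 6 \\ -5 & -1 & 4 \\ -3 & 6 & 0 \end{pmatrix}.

det(A) = -258

Expand along column 3:
  + 6 · |-5 -1; -3 6| = 6·(-30 − 3) = -198
  − 4 · |2 1; -3 6| = −4·(12 − (-3)) = -60
Sum: (-198) + (-60) = -258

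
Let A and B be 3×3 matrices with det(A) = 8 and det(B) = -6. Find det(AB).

det(AB) = det(A)·det(B) = (8)·(-6) = -48

|AB| = -48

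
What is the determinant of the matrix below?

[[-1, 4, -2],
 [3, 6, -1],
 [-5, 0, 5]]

-130

Expand along row 3:
  + (-5) · |4 -2; 6 -1| = (-5)·(-4 − (-12)) = -40
  + 5 · |-1 4; 3 6| = 5·(-6 − 12) = -90
Sum: (-40) + (-90) = -130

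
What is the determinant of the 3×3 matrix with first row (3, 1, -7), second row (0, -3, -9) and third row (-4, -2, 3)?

39

Expand along column 1:
  + 3 · |-3 -9; -2 3| = 3·(-9 − 18) = -81
  + (-4) · |1 -7; -3 -9| = (-4)·(-9 − 21) = 120
Sum: (-81) + (120) = 39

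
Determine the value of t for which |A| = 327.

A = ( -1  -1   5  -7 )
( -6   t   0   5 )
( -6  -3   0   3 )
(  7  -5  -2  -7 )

t = -2

Expanding along the column containing t, det(A) is linear in t: det(A) = (-195)·t + (-63).
Set (-195)·t + (-63) = 327  ⇒  (-195)·t = 390  ⇒  t = -2.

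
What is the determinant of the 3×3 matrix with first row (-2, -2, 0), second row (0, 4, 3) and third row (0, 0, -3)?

Expand along column 1:
  + (-2) · |4 3; 0 -3| = (-2)·(-12 − 0) = 24

The determinant is 24.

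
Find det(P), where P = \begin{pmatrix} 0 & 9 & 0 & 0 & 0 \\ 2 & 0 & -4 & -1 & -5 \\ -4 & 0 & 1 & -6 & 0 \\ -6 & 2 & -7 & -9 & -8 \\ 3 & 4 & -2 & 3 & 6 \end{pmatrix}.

det(P) = 9567

Expand along row 1 (it has 4 zeros):
  − (9) · M_12   where M_12 = det([2 -4 -1 -5; -4 1 -6 0; -6 -7 -9 -8; 3 -2 3 6]) = -1063
det = (-1)·(9)·(-1063) = 9567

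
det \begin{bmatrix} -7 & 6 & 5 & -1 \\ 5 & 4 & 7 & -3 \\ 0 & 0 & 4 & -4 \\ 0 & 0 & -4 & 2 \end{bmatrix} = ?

The matrix is block upper-triangular with a 2×2 block and a 2×2 block on the diagonal, so its determinant equals the product of the determinants of the diagonal blocks.
det of the 2×2 block = -58
det of the 2×2 block = -8
det = (-58)·(-8) = 464

The determinant is 464.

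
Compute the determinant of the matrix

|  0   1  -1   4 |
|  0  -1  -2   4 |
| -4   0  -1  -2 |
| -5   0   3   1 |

178

Expand along column 1 (it has 2 zeros):
  + (-4) · M_31   where M_31 = det([1 -1 4; -1 -2 4; 0 3 1]) = -27
  − (-5) · M_41   where M_41 = det([1 -1 4; -1 -2 4; 0 -1 -2]) = 14
det = (+1)·(-4)·(-27) + (-1)·(-5)·(14) = 178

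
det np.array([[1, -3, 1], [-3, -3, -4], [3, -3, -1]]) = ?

Expand along column 1:
  + 1 · |-3 -4; -3 -1| = 1·(3 − 12) = -9
  − (-3) · |-3 1; -3 -1| = −(-3)·(3 − (-3)) = 18
  + 3 · |-3 1; -3 -4| = 3·(12 − (-3)) = 45
Sum: (-9) + (18) + (45) = 54

54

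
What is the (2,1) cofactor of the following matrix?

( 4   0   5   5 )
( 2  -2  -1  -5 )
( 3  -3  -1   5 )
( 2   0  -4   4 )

The cofactor is -120.

Delete row 2 and column 1; the remaining 3×3 submatrix is [0 5 5; -3 -1 5; 0 -4 4].
Its determinant is 120.
The cofactor carries sign (−1)^(2+1) = −1, so C_{2,1} = −(120) = -120.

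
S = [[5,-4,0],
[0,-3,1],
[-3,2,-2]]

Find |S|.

Expand along row 1:
  + 5 · |-3 1; 2 -2| = 5·(6 − 2) = 20
  − (-4) · |0 1; -3 -2| = −(-4)·(0 − (-3)) = 12
Sum: (20) + (12) = 32

The determinant is 32.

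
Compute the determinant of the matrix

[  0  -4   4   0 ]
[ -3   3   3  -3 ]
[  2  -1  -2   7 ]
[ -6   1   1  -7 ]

-588

Expand along row 1 (it has 2 zeros):
  − (-4) · M_12   where M_12 = det([-3 3 -3; 2 -2 7; -6 1 -7]) = -75
  + (4) · M_13   where M_13 = det([-3 3 -3; 2 -1 7; -6 1 -7]) = -72
det = (-1)·(-4)·(-75) + (+1)·(4)·(-72) = -588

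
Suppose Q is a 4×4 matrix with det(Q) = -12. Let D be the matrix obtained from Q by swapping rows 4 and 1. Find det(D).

The determinant is 12.

Swapping two rows multiplies the determinant by −1.
det(D) = (-1)·(-12) = 12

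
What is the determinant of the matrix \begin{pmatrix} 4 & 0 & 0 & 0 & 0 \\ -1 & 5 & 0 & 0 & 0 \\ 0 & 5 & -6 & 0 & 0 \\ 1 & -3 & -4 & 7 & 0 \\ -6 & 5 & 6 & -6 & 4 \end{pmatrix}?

The matrix is lower triangular, so the determinant is the product of the diagonal entries:
det = (4) · (5) · (-6) · (7) · (4) = -3360

-3360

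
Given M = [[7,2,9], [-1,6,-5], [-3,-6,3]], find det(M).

The determinant is 168.

Expand along row 1:
  + 7 · |6 -5; -6 3| = 7·(18 − 30) = -84
  − 2 · |-1 -5; -3 3| = −2·(-3 − 15) = 36
  + 9 · |-1 6; -3 -6| = 9·(6 − (-18)) = 216
Sum: (-84) + (36) + (216) = 168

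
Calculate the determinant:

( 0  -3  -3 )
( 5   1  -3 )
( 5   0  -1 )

Expand along row 1:
  − (-3) · |5 -3; 5 -1| = −(-3)·(-5 − (-15)) = 30
  + (-3) · |5 1; 5 0| = (-3)·(0 − 5) = 15
Sum: (30) + (15) = 45

The determinant is 45.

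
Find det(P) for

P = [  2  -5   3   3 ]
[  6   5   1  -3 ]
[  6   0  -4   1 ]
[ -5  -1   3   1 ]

Expand along row 3 (it has 1 zero):
  + (6) · M_31   where M_31 = det([-5 3 3; 5 1 -3; -1 3 1]) = -8
  + (-4) · M_33   where M_33 = det([2 -5 3; 6 5 -3; -5 -1 1]) = 16
  − (1) · M_34   where M_34 = det([2 -5 3; 6 5 1; -5 -1 3]) = 204
det = (+1)·(6)·(-8) + (+1)·(-4)·(16) + (-1)·(1)·(204) = -316

|P| = -316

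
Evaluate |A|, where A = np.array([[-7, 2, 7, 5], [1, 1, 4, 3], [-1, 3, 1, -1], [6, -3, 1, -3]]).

Expand along row 1:
  + (-7) · M_11   where M_11 = det([1 4 3; 3 1 -1; -3 1 -3]) = 64
  − (2) · M_12   where M_12 = det([1 4 3; -1 1 -1; 6 1 -3]) = -59
  + (7) · M_13   where M_13 = det([1 1 3; -1 3 -1; 6 -3 -3]) = -66
  − (5) · M_14   where M_14 = det([1 1 4; -1 3 1; 6 -3 1]) = -47
det = (+1)·(-7)·(64) + (-1)·(2)·(-59) + (+1)·(7)·(-66) + (-1)·(5)·(-47) = -557

-557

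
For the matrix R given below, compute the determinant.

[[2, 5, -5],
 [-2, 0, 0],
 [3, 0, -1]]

|R| = -10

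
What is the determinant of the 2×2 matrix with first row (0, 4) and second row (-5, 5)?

20

det = 0·5 − 4·(-5) = 0 − (-20) = 20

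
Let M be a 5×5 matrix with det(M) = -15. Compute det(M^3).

det(M^3) = (det M)^3 = (-15)^3 = -3375

-3375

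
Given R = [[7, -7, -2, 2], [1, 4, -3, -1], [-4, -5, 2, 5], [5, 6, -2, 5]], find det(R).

-1626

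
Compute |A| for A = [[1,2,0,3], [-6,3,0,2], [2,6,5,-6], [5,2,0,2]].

The determinant is -175.

Expand along column 3 (it has 3 zeros):
  + (5) · M_33   where M_33 = det([1 2 3; -6 3 2; 5 2 2]) = -35
det = (+1)·(5)·(-35) = -175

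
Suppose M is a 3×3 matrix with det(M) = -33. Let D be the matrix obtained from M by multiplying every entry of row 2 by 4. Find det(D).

det(D) = -132

Scaling one row by 4 multiplies the determinant by 4.
det(D) = (4)·(-33) = -132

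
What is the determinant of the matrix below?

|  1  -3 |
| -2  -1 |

det = 1·(-1) − (-3)·(-2) = -1 − 6 = -7

The determinant is -7.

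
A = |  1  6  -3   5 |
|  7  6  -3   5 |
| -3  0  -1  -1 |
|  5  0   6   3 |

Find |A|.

The determinant is -108.

Expand along column 2 (it has 2 zeros):
  − (6) · M_12   where M_12 = det([7 -3 5; -3 -1 -1; 5 6 3]) = -56
  + (6) · M_22   where M_22 = det([1 -3 5; -3 -1 -1; 5 6 3]) = -74
det = (-1)·(6)·(-56) + (+1)·(6)·(-74) = -108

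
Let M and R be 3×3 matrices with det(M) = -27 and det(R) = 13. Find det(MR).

-351

det(MR) = det(M)·det(R) = (-27)·(13) = -351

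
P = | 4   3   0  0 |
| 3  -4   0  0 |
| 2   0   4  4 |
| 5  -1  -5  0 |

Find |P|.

det(P) = -500

P is block lower-triangular with a 2×2 block and a 2×2 block on the diagonal, so its determinant equals the product of the determinants of the diagonal blocks.
det of the 2×2 block = -25
det of the 2×2 block = 20
det = (-25)·(20) = -500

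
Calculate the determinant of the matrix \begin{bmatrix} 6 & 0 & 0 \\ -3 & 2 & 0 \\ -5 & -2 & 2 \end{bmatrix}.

The matrix is lower triangular, so the determinant is the product of the diagonal entries:
det = (6) · (2) · (2) = 24

24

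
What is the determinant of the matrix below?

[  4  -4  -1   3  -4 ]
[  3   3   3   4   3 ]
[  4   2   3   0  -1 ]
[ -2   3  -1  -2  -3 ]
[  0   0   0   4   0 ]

756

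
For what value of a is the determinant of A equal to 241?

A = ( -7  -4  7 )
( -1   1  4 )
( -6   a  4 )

7

Expanding along the column containing a, det(A) is linear in a: det(A) = (21)·a + (94).
Set (21)·a + (94) = 241  ⇒  (21)·a = 147  ⇒  a = 7.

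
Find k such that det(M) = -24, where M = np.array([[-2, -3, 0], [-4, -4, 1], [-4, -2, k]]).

Expanding along the column containing k, det(M) is linear in k: det(M) = (-4)·k + (8).
Set (-4)·k + (8) = -24  ⇒  (-4)·k = -32  ⇒  k = 8.

8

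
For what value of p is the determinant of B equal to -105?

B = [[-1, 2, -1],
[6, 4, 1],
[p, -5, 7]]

Expanding along the column containing p, det(B) is linear in p: det(B) = (6)·p + (-87).
Set (6)·p + (-87) = -105  ⇒  (6)·p = -18  ⇒  p = -3.

-3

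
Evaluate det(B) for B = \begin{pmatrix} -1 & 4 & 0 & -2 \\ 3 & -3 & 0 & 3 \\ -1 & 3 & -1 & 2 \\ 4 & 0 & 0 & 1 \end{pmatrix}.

Expand along column 3 (it has 3 zeros):
  + (-1) · M_33   where M_33 = det([-1 4 -2; 3 -3 3; 4 0 1]) = 15
det = (+1)·(-1)·(15) = -15

|B| = -15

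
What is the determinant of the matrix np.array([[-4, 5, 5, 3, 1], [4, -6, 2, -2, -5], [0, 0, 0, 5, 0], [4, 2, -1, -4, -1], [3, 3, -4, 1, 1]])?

Expand along row 3 (it has 4 zeros):
  − (5) · M_34   where M_34 = det([-4 5 5 1; 4 -6 2 -5; 4 2 -1 -1; 3 3 -4 1]) = -89
det = (-1)·(5)·(-89) = 445

445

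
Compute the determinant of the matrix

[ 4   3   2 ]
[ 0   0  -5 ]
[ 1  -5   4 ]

-115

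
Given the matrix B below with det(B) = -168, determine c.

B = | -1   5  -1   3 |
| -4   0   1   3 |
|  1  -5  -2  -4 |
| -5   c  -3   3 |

c = -4

Expanding along the column containing c, det(B) is linear in c: det(B) = (32)·c + (-40).
Set (32)·c + (-40) = -168  ⇒  (32)·c = -128  ⇒  c = -4.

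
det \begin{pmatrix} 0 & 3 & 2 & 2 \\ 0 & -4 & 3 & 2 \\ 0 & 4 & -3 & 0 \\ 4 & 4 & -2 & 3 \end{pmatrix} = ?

-136

Expand along column 1 (it has 3 zeros):
  − (4) · M_41   where M_41 = det([3 2 2; -4 3 2; 4 -3 0]) = 34
det = (-1)·(4)·(34) = -136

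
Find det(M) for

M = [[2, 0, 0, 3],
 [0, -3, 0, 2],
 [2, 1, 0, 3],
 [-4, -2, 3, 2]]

Expand along column 3 (it has 3 zeros):
  − (3) · M_43   where M_43 = det([2 0 3; 0 -3 2; 2 1 3]) = -4
det = (-1)·(3)·(-4) = 12

12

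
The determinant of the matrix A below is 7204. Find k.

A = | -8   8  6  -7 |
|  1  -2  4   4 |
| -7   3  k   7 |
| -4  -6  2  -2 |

Expanding along the column containing k, det(A) is linear in k: det(A) = (-238)·k + (6014).
Set (-238)·k + (6014) = 7204  ⇒  (-238)·k = 1190  ⇒  k = -5.

k = -5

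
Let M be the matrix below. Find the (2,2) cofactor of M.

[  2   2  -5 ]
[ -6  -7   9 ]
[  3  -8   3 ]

The cofactor is 21.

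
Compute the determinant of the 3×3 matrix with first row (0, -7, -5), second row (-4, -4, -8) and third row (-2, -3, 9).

The determinant is -384.

Expand along column 1:
  − (-4) · |-7 -5; -3 9| = −(-4)·(-63 − 15) = -312
  + (-2) · |-7 -5; -4 -8| = (-2)·(56 − 20) = -72
Sum: (-312) + (-72) = -384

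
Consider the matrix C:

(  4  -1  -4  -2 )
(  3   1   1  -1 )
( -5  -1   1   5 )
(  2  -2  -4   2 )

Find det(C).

-4

Expand along row 1:
  + (4) · M_11   where M_11 = det([1 1 -1; -1 1 5; -2 -4 2]) = 8
  − (-1) · M_12   where M_12 = det([3 1 -1; -5 1 5; 2 -4 2]) = 68
  + (-4) · M_13   where M_13 = det([3 1 -1; -5 -1 5; 2 -2 2]) = 32
  − (-2) · M_14   where M_14 = det([3 1 1; -5 -1 1; 2 -2 -4]) = 12
det = (+1)·(4)·(8) + (-1)·(-1)·(68) + (+1)·(-4)·(32) + (-1)·(-2)·(12) = -4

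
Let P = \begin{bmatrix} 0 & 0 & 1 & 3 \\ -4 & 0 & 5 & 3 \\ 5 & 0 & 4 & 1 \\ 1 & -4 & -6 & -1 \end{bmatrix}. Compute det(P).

Expand along column 2 (it has 3 zeros):
  + (-4) · M_42   where M_42 = det([0 1 3; -4 5 3; 5 4 1]) = -104
det = (+1)·(-4)·(-104) = 416

The determinant is 416.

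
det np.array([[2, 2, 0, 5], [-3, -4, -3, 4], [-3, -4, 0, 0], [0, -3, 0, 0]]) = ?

The determinant is 135.

Expand along row 4 (it has 3 zeros):
  + (-3) · M_42   where M_42 = det([2 0 5; -3 -3 4; -3 0 0]) = -45
det = (+1)·(-3)·(-45) = 135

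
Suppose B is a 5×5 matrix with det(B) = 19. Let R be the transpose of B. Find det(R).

|R| = 19

det(Bᵀ) = det(B).
det(R) = (1)·(19) = 19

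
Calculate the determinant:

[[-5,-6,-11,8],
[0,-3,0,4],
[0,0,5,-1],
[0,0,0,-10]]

-750

The matrix is upper triangular, so the determinant is the product of the diagonal entries:
det = (-5) · (-3) · (5) · (-10) = -750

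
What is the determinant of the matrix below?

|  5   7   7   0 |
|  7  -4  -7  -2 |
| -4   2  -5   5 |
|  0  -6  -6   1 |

1467

Expand along row 1 (it has 1 zero):
  + (5) · M_11   where M_11 = det([-4 -7 -2; 2 -5 5; -6 -6 1]) = 208
  − (7) · M_12   where M_12 = det([7 -7 -2; -4 -5 5; 0 -6 1]) = 99
  + (7) · M_13   where M_13 = det([7 -4 -2; -4 2 5; 0 -6 1]) = 160
det = (+1)·(5)·(208) + (-1)·(7)·(99) + (+1)·(7)·(160) = 1467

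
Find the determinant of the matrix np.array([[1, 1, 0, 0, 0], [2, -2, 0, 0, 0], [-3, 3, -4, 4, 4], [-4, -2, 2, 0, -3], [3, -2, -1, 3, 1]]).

32

The matrix is block lower-triangular with a 2×2 block and a 3×3 block on the diagonal, so its determinant equals the product of the determinants of the diagonal blocks.
det of the 2×2 block = -4
det of the 3×3 block = -8
det = (-4)·(-8) = 32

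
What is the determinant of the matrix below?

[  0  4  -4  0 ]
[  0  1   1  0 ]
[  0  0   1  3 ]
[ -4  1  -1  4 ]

Expand along column 1 (it has 3 zeros):
  − (-4) · M_41   where M_41 = det([4 -4 0; 1 1 0; 0 1 3]) = 24
det = (-1)·(-4)·(24) = 96

96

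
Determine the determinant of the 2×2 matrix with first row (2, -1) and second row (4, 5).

det = 2·5 − (-1)·4 = 10 − (-4) = 14

The determinant is 14.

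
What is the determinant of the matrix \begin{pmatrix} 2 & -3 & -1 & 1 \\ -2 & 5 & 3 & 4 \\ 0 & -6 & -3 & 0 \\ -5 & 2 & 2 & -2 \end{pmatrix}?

-129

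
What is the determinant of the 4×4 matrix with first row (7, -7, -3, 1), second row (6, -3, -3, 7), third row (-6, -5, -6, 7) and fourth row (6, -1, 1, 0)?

The determinant is -371.

Expand along row 4 (it has 1 zero):
  − (6) · M_41   where M_41 = det([-7 -3 1; -3 -3 7; -5 -6 7]) = -102
  + (-1) · M_42   where M_42 = det([7 -3 1; 6 -3 7; -6 -6 7]) = 345
  − (1) · M_43   where M_43 = det([7 -7 1; 6 -3 7; -6 -5 7]) = 638
det = (-1)·(6)·(-102) + (+1)·(-1)·(345) + (-1)·(1)·(638) = -371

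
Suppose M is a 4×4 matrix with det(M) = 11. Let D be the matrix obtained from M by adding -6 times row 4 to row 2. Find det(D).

Adding a multiple of one row to another leaves the determinant unchanged.
det(D) = (1)·(11) = 11

The determinant is 11.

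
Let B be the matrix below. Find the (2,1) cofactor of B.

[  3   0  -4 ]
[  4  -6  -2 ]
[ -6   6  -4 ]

Delete row 2 and column 1; the remaining 2×2 submatrix is [0 -4; 6 -4].
Its determinant is 0·(-4) − (-4)·6 = 24.
The cofactor carries sign (−1)^(2+1) = −1, so C_{2,1} = −(24) = -24.

The cofactor is -24.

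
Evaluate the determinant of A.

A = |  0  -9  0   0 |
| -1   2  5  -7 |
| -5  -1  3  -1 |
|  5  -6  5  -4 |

1458

Expand along row 1 (it has 3 zeros):
  − (-9) · M_12   where M_12 = det([-1 5 -7; -5 3 -1; 5 5 -4]) = 162
det = (-1)·(-9)·(162) = 1458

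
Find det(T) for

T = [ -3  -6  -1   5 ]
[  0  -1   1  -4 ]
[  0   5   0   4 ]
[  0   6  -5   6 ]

Expand along column 1 (it has 3 zeros):
  + (-3) · M_11   where M_11 = det([-1 1 -4; 5 0 4; 6 -5 6]) = 74
det = (+1)·(-3)·(74) = -222

The determinant is -222.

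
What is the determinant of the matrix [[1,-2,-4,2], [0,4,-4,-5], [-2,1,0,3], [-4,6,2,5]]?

The determinant is -254.

Expand along row 2 (it has 1 zero):
  + (4) · M_22   where M_22 = det([1 -4 2; -2 0 3; -4 2 5]) = -6
  − (-4) · M_23   where M_23 = det([1 -2 2; -2 1 3; -4 6 5]) = -25
  + (-5) · M_24   where M_24 = det([1 -2 -4; -2 1 0; -4 6 2]) = 26
det = (+1)·(4)·(-6) + (-1)·(-4)·(-25) + (+1)·(-5)·(26) = -254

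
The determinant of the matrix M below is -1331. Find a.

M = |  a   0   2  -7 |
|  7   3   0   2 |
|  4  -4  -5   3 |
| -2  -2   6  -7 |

a = -5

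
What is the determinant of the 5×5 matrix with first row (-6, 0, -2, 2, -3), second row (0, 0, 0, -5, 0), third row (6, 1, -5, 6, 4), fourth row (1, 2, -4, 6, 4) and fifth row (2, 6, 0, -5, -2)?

-4470

Expand along row 2 (it has 4 zeros):
  + (-5) · M_24   where M_24 = det([-6 0 -2 -3; 6 1 -5 4; 1 2 -4 4; 2 6 0 -2]) = 894
det = (+1)·(-5)·(894) = -4470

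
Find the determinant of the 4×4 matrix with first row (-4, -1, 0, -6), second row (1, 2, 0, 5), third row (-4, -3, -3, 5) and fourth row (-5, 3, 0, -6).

-147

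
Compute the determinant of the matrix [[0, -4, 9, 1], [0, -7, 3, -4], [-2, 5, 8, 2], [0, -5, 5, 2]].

-364

Expand along column 1 (it has 3 zeros):
  + (-2) · M_31   where M_31 = det([-4 9 1; -7 3 -4; -5 5 2]) = 182
det = (+1)·(-2)·(182) = -364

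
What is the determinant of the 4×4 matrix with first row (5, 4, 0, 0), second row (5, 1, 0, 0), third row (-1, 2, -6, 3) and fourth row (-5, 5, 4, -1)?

The determinant is 90.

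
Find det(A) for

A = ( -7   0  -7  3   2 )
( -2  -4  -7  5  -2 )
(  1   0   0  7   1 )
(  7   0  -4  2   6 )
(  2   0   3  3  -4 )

Expand along column 2 (it has 4 zeros):
  + (-4) · M_22   where M_22 = det([-7 -7 3 2; 1 0 7 1; 7 -4 2 6; 2 3 3 -4]) = 1636
det = (+1)·(-4)·(1636) = -6544

|A| = -6544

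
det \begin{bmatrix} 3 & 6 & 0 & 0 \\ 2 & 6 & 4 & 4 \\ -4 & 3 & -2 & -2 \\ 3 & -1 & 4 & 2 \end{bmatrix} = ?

Expand along row 1 (it has 2 zeros):
  + (3) · M_11   where M_11 = det([6 4 4; 3 -2 -2; -1 4 2]) = 48
  − (6) · M_12   where M_12 = det([2 4 4; -4 -2 -2; 3 4 2]) = -24
det = (+1)·(3)·(48) + (-1)·(6)·(-24) = 288

The determinant is 288.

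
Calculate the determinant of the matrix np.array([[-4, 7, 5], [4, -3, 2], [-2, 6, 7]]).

Expand along column 1:
  + (-4) · |-3 2; 6 7| = (-4)·(-21 − 12) = 132
  − 4 · |7 5; 6 7| = −4·(49 − 30) = -76
  + (-2) · |7 5; -3 2| = (-2)·(14 − (-15)) = -58
Sum: (132) + (-76) + (-58) = -2

The determinant is -2.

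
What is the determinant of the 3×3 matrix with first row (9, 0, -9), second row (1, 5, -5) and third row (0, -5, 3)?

Expand along column 1:
  + 9 · |5 -5; -5 3| = 9·(15 − 25) = -90
  − 1 · |0 -9; -5 3| = −1·(0 − 45) = 45
Sum: (-90) + (45) = -45

The determinant is -45.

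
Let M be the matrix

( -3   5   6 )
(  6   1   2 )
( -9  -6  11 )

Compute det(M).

Expand along column 1:
  + (-3) · |1 2; -6 11| = (-3)·(11 − (-12)) = -69
  − 6 · |5 6; -6 11| = −6·(55 − (-36)) = -546
  + (-9) · |5 6; 1 2| = (-9)·(10 − 6) = -36
Sum: (-69) + (-546) + (-36) = -651

det(M) = -651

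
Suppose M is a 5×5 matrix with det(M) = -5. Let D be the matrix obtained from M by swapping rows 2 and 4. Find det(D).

det(D) = 5

Swapping two rows multiplies the determinant by −1.
det(D) = (-1)·(-5) = 5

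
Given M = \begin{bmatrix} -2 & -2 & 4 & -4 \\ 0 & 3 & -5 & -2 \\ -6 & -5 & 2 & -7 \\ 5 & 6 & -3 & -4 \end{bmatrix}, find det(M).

Expand along row 2 (it has 1 zero):
  + (3) · M_22   where M_22 = det([-2 4 -4; -6 2 -7; 5 -3 -4]) = -210
  − (-5) · M_23   where M_23 = det([-2 -2 -4; -6 -5 -7; 5 6 -4]) = 38
  + (-2) · M_24   where M_24 = det([-2 -2 4; -6 -5 2; 5 6 -3]) = -34
det = (+1)·(3)·(-210) + (-1)·(-5)·(38) + (+1)·(-2)·(-34) = -372

-372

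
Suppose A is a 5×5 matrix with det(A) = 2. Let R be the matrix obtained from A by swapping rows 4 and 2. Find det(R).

|R| = -2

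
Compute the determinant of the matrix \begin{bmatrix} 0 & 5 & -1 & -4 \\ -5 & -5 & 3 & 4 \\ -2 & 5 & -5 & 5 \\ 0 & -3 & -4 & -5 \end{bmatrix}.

Expand along column 1 (it has 2 zeros):
  − (-5) · M_21   where M_21 = det([5 -1 -4; 5 -5 5; -3 -4 -5]) = 355
  + (-2) · M_31   where M_31 = det([5 -1 -4; -5 3 4; -3 -4 -5]) = -74
det = (-1)·(-5)·(355) + (+1)·(-2)·(-74) = 1923

1923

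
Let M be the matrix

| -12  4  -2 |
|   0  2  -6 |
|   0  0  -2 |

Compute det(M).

The determinant is 48.

M is upper triangular, so det(M) is the product of the diagonal entries:
det = (-12) · (2) · (-2) = 48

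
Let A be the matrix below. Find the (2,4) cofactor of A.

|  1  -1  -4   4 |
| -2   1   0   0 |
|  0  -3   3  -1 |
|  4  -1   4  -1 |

The cofactor is -69.

Delete row 2 and column 4; the remaining 3×3 submatrix is [1 -1 -4; 0 -3 3; 4 -1 4].
Its determinant is -69.
The cofactor carries sign (−1)^(2+4) = +1, so C_{2,4} = +(-69) = -69.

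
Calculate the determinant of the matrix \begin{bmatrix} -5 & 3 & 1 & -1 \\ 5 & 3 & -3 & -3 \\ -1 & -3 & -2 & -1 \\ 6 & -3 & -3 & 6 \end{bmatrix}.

684

Expand along row 1:
  + (-5) · M_11   where M_11 = det([3 -3 -3; -3 -2 -1; -3 -3 6]) = -117
  − (3) · M_12   where M_12 = det([5 -3 -3; -1 -2 -1; 6 -3 6]) = -120
  + (1) · M_13   where M_13 = det([5 3 -3; -1 -3 -1; 6 -3 6]) = -168
  − (-1) · M_14   where M_14 = det([5 3 -3; -1 -3 -2; 6 -3 -3]) = -93
det = (+1)·(-5)·(-117) + (-1)·(3)·(-120) + (+1)·(1)·(-168) + (-1)·(-1)·(-93) = 684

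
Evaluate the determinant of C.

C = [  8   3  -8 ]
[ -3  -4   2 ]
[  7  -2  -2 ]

Expand along column 1:
  + 8 · |-4 2; -2 -2| = 8·(8 − (-4)) = 96
  − (-3) · |3 -8; -2 -2| = −(-3)·(-6 − 16) = -66
  + 7 · |3 -8; -4 2| = 7·(6 − 32) = -182
Sum: (96) + (-66) + (-182) = -152

-152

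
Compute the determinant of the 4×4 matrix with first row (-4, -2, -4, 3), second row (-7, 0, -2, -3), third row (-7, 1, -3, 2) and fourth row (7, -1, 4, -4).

The determinant is 35.

Expand along row 2 (it has 1 zero):
  − (-7) · M_21   where M_21 = det([-2 -4 3; 1 -3 2; -1 4 -4]) = -13
  − (-2) · M_23   where M_23 = det([-4 -2 3; -7 1 2; 7 -1 -4]) = 36
  + (-3) · M_24   where M_24 = det([-4 -2 -4; -7 1 -3; 7 -1 4]) = -18
det = (-1)·(-7)·(-13) + (-1)·(-2)·(36) + (+1)·(-3)·(-18) = 35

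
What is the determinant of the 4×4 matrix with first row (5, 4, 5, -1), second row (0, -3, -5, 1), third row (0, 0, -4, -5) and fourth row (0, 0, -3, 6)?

The matrix is block upper-triangular with a 2×2 block and a 2×2 block on the diagonal, so its determinant equals the product of the determinants of the diagonal blocks.
det of the 2×2 block = -15
det of the 2×2 block = -39
det = (-15)·(-39) = 585

585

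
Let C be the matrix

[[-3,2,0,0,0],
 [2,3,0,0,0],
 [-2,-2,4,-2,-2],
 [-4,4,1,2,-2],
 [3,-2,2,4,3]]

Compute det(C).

C is block lower-triangular with a 2×2 block and a 3×3 block on the diagonal, so its determinant equals the product of the determinants of the diagonal blocks.
det of the 2×2 block = -13
det of the 3×3 block = 70
det = (-13)·(70) = -910

|C| = -910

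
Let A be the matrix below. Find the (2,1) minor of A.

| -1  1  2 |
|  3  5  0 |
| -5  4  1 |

-7

Delete row 2 and column 1; the remaining 2×2 submatrix is [1 2; 4 1].
Its determinant is 1·1 − 2·4 = -7.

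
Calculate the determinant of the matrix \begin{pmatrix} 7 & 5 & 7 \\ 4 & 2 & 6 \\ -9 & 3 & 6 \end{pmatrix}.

Expand along column 1:
  + 7 · |2 6; 3 6| = 7·(12 − 18) = -42
  − 4 · |5 7; 3 6| = −4·(30 − 21) = -36
  + (-9) · |5 7; 2 6| = (-9)·(30 − 14) = -144
Sum: (-42) + (-36) + (-144) = -222

The determinant is -222.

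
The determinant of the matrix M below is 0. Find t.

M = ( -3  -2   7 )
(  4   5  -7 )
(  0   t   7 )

Expanding along the row containing t, det(M) is linear in t: det(M) = (7)·t + (-49).
Set (7)·t + (-49) = 0  ⇒  (7)·t = 49  ⇒  t = 7.

t = 7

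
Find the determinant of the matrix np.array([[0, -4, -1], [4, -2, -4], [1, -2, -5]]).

Expand along column 1:
  − 4 · |-4 -1; -2 -5| = −4·(20 − 2) = -72
  + 1 · |-4 -1; -2 -4| = 1·(16 − 2) = 14
Sum: (-72) + (14) = -58

-58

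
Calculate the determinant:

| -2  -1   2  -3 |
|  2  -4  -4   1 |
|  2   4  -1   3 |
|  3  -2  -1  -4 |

The determinant is 55.

Expand along row 1:
  + (-2) · M_11   where M_11 = det([-4 -4 1; 4 -1 3; -2 -1 -4]) = -74
  − (-1) · M_12   where M_12 = det([2 -4 1; 2 -1 3; 3 -1 -4]) = -53
  + (2) · M_13   where M_13 = det([2 -4 1; 2 4 3; 3 -2 -4]) = -104
  − (-3) · M_14   where M_14 = det([2 -4 -4; 2 4 -1; 3 -2 -1]) = 56
det = (+1)·(-2)·(-74) + (-1)·(-1)·(-53) + (+1)·(2)·(-104) + (-1)·(-3)·(56) = 55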